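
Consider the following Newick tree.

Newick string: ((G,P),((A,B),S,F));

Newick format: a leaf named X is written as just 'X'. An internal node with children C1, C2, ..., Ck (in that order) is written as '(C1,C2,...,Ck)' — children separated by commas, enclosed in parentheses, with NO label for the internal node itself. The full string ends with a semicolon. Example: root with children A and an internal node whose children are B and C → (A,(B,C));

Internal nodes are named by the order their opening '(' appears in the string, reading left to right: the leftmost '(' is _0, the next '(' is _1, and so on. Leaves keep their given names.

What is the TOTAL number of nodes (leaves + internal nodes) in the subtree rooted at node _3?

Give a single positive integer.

Answer: 3

Derivation:
Newick: ((G,P),((A,B),S,F));
Locate _3: it is the '(' at position 8 (the 4th '(' reading left to right).
Query: subtree rooted at _3
_3: subtree_size = 1 + 2
  A: subtree_size = 1 + 0
  B: subtree_size = 1 + 0
Total subtree size of _3: 3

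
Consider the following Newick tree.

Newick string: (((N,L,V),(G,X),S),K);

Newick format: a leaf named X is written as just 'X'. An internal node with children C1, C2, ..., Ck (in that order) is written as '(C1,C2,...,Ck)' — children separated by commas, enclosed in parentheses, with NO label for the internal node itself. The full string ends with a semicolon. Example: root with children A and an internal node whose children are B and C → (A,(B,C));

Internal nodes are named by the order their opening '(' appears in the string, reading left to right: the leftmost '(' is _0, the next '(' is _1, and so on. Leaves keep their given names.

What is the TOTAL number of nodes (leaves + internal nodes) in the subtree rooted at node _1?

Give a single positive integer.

Answer: 9

Derivation:
Newick: (((N,L,V),(G,X),S),K);
Locate _1: it is the '(' at position 1 (the 2nd '(' reading left to right).
Query: subtree rooted at _1
_1: subtree_size = 1 + 8
  _2: subtree_size = 1 + 3
    N: subtree_size = 1 + 0
    L: subtree_size = 1 + 0
    V: subtree_size = 1 + 0
  _3: subtree_size = 1 + 2
    G: subtree_size = 1 + 0
    X: subtree_size = 1 + 0
  S: subtree_size = 1 + 0
Total subtree size of _1: 9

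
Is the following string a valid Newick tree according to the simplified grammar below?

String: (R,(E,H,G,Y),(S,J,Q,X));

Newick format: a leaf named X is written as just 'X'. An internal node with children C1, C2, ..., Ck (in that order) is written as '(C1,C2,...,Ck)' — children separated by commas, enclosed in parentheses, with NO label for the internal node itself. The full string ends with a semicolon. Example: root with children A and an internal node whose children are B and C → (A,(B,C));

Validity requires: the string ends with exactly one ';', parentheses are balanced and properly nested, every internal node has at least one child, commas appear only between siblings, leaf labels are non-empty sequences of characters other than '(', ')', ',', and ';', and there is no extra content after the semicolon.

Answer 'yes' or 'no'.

Answer: yes

Derivation:
Input: (R,(E,H,G,Y),(S,J,Q,X));
Paren balance: 3 '(' vs 3 ')' OK
Ends with single ';': True
Full parse: OK
Valid: True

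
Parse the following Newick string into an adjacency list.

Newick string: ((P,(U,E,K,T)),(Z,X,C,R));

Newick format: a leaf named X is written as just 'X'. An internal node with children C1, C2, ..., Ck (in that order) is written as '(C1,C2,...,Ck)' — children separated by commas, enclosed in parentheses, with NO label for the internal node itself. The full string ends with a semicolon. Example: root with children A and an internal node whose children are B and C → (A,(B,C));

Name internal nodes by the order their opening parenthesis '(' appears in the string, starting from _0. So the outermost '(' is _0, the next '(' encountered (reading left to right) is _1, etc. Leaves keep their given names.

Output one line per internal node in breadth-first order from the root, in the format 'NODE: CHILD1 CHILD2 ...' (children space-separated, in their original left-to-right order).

Input: ((P,(U,E,K,T)),(Z,X,C,R));
Scanning left-to-right, naming '(' by encounter order:
  pos 0: '(' -> open internal node _0 (depth 1)
  pos 1: '(' -> open internal node _1 (depth 2)
  pos 4: '(' -> open internal node _2 (depth 3)
  pos 12: ')' -> close internal node _2 (now at depth 2)
  pos 13: ')' -> close internal node _1 (now at depth 1)
  pos 15: '(' -> open internal node _3 (depth 2)
  pos 23: ')' -> close internal node _3 (now at depth 1)
  pos 24: ')' -> close internal node _0 (now at depth 0)
Total internal nodes: 4
BFS adjacency from root:
  _0: _1 _3
  _1: P _2
  _3: Z X C R
  _2: U E K T

Answer: _0: _1 _3
_1: P _2
_3: Z X C R
_2: U E K T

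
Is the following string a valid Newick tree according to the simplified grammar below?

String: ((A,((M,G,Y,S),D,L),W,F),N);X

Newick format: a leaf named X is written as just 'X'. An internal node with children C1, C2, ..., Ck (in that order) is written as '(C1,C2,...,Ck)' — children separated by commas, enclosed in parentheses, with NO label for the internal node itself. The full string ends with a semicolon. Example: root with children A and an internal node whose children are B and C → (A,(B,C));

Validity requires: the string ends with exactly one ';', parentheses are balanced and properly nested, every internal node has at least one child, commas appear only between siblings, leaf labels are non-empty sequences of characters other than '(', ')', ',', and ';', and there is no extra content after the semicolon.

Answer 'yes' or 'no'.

Answer: no

Derivation:
Input: ((A,((M,G,Y,S),D,L),W,F),N);X
Paren balance: 4 '(' vs 4 ')' OK
Ends with single ';': False
Full parse: FAILS (must end with ;)
Valid: False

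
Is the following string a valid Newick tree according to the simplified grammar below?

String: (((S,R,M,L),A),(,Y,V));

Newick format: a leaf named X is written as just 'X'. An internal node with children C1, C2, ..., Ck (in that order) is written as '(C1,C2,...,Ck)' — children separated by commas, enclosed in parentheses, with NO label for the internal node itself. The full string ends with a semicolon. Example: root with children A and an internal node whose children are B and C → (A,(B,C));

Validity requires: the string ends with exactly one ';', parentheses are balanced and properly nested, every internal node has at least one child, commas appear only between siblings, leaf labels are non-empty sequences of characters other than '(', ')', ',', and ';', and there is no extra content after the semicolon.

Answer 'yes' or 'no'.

Input: (((S,R,M,L),A),(,Y,V));
Paren balance: 4 '(' vs 4 ')' OK
Ends with single ';': True
Full parse: FAILS (empty leaf label at pos 16)
Valid: False

Answer: no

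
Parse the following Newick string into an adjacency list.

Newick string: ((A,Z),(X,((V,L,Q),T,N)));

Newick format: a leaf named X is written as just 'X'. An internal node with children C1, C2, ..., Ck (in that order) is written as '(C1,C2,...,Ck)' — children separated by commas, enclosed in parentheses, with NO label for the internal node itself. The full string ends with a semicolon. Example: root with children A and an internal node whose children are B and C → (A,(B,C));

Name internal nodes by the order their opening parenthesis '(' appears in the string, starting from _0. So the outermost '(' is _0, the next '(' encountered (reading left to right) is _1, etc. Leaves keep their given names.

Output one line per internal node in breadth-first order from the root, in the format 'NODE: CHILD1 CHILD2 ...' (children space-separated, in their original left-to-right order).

Answer: _0: _1 _2
_1: A Z
_2: X _3
_3: _4 T N
_4: V L Q

Derivation:
Input: ((A,Z),(X,((V,L,Q),T,N)));
Scanning left-to-right, naming '(' by encounter order:
  pos 0: '(' -> open internal node _0 (depth 1)
  pos 1: '(' -> open internal node _1 (depth 2)
  pos 5: ')' -> close internal node _1 (now at depth 1)
  pos 7: '(' -> open internal node _2 (depth 2)
  pos 10: '(' -> open internal node _3 (depth 3)
  pos 11: '(' -> open internal node _4 (depth 4)
  pos 17: ')' -> close internal node _4 (now at depth 3)
  pos 22: ')' -> close internal node _3 (now at depth 2)
  pos 23: ')' -> close internal node _2 (now at depth 1)
  pos 24: ')' -> close internal node _0 (now at depth 0)
Total internal nodes: 5
BFS adjacency from root:
  _0: _1 _2
  _1: A Z
  _2: X _3
  _3: _4 T N
  _4: V L Q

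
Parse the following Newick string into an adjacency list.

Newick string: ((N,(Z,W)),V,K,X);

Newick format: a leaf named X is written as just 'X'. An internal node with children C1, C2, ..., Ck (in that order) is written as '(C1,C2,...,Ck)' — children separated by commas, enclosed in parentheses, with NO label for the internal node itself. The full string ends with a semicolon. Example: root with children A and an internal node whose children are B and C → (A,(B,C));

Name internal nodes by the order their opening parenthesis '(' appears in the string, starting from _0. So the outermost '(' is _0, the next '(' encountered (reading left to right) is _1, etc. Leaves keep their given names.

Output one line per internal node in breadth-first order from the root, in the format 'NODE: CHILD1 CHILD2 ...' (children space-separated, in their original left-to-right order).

Input: ((N,(Z,W)),V,K,X);
Scanning left-to-right, naming '(' by encounter order:
  pos 0: '(' -> open internal node _0 (depth 1)
  pos 1: '(' -> open internal node _1 (depth 2)
  pos 4: '(' -> open internal node _2 (depth 3)
  pos 8: ')' -> close internal node _2 (now at depth 2)
  pos 9: ')' -> close internal node _1 (now at depth 1)
  pos 16: ')' -> close internal node _0 (now at depth 0)
Total internal nodes: 3
BFS adjacency from root:
  _0: _1 V K X
  _1: N _2
  _2: Z W

Answer: _0: _1 V K X
_1: N _2
_2: Z W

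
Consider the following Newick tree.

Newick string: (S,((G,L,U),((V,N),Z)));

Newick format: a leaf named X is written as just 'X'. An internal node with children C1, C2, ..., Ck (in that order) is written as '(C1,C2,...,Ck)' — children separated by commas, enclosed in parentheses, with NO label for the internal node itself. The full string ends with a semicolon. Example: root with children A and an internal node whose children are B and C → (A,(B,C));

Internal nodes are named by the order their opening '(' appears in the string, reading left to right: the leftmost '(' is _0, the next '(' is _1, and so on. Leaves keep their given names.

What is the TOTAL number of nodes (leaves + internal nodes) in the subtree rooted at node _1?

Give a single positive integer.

Answer: 10

Derivation:
Newick: (S,((G,L,U),((V,N),Z)));
Locate _1: it is the '(' at position 3 (the 2nd '(' reading left to right).
Query: subtree rooted at _1
_1: subtree_size = 1 + 9
  _2: subtree_size = 1 + 3
    G: subtree_size = 1 + 0
    L: subtree_size = 1 + 0
    U: subtree_size = 1 + 0
  _3: subtree_size = 1 + 4
    _4: subtree_size = 1 + 2
      V: subtree_size = 1 + 0
      N: subtree_size = 1 + 0
    Z: subtree_size = 1 + 0
Total subtree size of _1: 10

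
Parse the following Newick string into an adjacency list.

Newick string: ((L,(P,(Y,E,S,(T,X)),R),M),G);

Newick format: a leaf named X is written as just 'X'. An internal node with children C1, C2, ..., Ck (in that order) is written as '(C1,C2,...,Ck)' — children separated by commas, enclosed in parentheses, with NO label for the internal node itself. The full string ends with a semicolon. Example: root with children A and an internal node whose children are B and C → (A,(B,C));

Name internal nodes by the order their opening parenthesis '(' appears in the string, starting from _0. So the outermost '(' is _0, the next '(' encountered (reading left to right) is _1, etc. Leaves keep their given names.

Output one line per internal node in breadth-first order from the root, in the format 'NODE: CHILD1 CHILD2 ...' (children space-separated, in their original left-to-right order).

Answer: _0: _1 G
_1: L _2 M
_2: P _3 R
_3: Y E S _4
_4: T X

Derivation:
Input: ((L,(P,(Y,E,S,(T,X)),R),M),G);
Scanning left-to-right, naming '(' by encounter order:
  pos 0: '(' -> open internal node _0 (depth 1)
  pos 1: '(' -> open internal node _1 (depth 2)
  pos 4: '(' -> open internal node _2 (depth 3)
  pos 7: '(' -> open internal node _3 (depth 4)
  pos 14: '(' -> open internal node _4 (depth 5)
  pos 18: ')' -> close internal node _4 (now at depth 4)
  pos 19: ')' -> close internal node _3 (now at depth 3)
  pos 22: ')' -> close internal node _2 (now at depth 2)
  pos 25: ')' -> close internal node _1 (now at depth 1)
  pos 28: ')' -> close internal node _0 (now at depth 0)
Total internal nodes: 5
BFS adjacency from root:
  _0: _1 G
  _1: L _2 M
  _2: P _3 R
  _3: Y E S _4
  _4: T X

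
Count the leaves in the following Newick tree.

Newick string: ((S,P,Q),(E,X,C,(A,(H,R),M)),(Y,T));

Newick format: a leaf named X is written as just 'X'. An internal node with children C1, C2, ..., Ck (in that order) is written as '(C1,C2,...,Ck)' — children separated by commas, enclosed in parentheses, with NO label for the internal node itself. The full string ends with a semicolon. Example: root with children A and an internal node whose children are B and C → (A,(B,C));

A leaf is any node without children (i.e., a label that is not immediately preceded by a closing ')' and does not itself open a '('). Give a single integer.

Newick: ((S,P,Q),(E,X,C,(A,(H,R),M)),(Y,T));
Scan left-to-right; a leaf is any maximal label run not followed by '(':
  pos 2: leaf 'S' → count = 1
  pos 4: leaf 'P' → count = 2
  pos 6: leaf 'Q' → count = 3
  pos 10: leaf 'E' → count = 4
  pos 12: leaf 'X' → count = 5
  pos 14: leaf 'C' → count = 6
  pos 17: leaf 'A' → count = 7
  pos 20: leaf 'H' → count = 8
  pos 22: leaf 'R' → count = 9
  pos 25: leaf 'M' → count = 10
  pos 30: leaf 'Y' → count = 11
  pos 32: leaf 'T' → count = 12
Total leaves: 12

Answer: 12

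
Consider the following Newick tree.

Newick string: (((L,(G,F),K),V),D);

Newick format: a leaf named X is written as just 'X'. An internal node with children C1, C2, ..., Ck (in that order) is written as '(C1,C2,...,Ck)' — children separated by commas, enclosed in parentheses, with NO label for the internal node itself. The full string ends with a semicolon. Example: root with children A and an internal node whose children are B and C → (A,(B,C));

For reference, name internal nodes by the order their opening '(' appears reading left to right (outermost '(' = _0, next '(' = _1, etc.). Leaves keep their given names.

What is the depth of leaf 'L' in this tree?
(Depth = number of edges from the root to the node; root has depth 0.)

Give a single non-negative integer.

Newick: (((L,(G,F),K),V),D);
Naming internals by '(' encounter order: outermost '(' = _0, next = _1, ...
Query node: L
Path from root: _0 -> _1 -> _2 -> L
Depth of L: 3 (number of edges from root)

Answer: 3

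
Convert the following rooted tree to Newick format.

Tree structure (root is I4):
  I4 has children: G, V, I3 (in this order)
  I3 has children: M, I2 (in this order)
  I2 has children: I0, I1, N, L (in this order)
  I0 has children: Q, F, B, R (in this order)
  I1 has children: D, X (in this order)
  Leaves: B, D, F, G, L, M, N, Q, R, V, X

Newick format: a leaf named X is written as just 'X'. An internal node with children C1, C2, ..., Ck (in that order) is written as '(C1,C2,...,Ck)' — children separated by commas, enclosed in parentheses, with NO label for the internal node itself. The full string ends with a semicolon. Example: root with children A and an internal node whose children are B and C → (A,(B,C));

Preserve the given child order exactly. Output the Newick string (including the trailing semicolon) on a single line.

Answer: (G,V,(M,((Q,F,B,R),(D,X),N,L)));

Derivation:
internal I4 with children ['G', 'V', 'I3']
  leaf 'G' → 'G'
  leaf 'V' → 'V'
  internal I3 with children ['M', 'I2']
    leaf 'M' → 'M'
    internal I2 with children ['I0', 'I1', 'N', 'L']
      internal I0 with children ['Q', 'F', 'B', 'R']
        leaf 'Q' → 'Q'
        leaf 'F' → 'F'
        leaf 'B' → 'B'
        leaf 'R' → 'R'
      → '(Q,F,B,R)'
      internal I1 with children ['D', 'X']
        leaf 'D' → 'D'
        leaf 'X' → 'X'
      → '(D,X)'
      leaf 'N' → 'N'
      leaf 'L' → 'L'
    → '((Q,F,B,R),(D,X),N,L)'
  → '(M,((Q,F,B,R),(D,X),N,L))'
→ '(G,V,(M,((Q,F,B,R),(D,X),N,L)))'
Final: (G,V,(M,((Q,F,B,R),(D,X),N,L)));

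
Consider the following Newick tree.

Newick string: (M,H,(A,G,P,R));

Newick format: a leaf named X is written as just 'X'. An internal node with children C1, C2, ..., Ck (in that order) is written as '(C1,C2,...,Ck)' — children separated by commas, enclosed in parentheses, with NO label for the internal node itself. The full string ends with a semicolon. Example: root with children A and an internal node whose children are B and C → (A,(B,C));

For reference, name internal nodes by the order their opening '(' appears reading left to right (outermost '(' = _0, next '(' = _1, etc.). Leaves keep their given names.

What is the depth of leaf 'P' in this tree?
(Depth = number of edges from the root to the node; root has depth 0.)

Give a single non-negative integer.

Newick: (M,H,(A,G,P,R));
Naming internals by '(' encounter order: outermost '(' = _0, next = _1, ...
Query node: P
Path from root: _0 -> _1 -> P
Depth of P: 2 (number of edges from root)

Answer: 2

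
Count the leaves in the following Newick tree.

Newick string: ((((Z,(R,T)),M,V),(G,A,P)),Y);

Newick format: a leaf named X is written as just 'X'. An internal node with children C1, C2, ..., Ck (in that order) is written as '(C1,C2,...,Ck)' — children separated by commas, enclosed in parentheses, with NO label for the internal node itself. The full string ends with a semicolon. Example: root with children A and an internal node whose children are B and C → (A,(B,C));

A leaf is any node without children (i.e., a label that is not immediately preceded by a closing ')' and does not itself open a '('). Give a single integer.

Answer: 9

Derivation:
Newick: ((((Z,(R,T)),M,V),(G,A,P)),Y);
Scan left-to-right; a leaf is any maximal label run not followed by '(':
  pos 4: leaf 'Z' → count = 1
  pos 7: leaf 'R' → count = 2
  pos 9: leaf 'T' → count = 3
  pos 13: leaf 'M' → count = 4
  pos 15: leaf 'V' → count = 5
  pos 19: leaf 'G' → count = 6
  pos 21: leaf 'A' → count = 7
  pos 23: leaf 'P' → count = 8
  pos 27: leaf 'Y' → count = 9
Total leaves: 9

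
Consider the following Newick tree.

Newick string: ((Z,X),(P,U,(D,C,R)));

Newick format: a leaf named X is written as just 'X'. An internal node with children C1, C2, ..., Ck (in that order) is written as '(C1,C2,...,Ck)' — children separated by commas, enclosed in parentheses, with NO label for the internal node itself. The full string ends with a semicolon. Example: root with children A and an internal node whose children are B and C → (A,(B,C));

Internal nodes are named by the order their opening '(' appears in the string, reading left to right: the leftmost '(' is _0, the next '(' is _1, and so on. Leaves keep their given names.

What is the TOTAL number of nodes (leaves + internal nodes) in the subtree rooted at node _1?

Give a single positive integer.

Newick: ((Z,X),(P,U,(D,C,R)));
Locate _1: it is the '(' at position 1 (the 2nd '(' reading left to right).
Query: subtree rooted at _1
_1: subtree_size = 1 + 2
  Z: subtree_size = 1 + 0
  X: subtree_size = 1 + 0
Total subtree size of _1: 3

Answer: 3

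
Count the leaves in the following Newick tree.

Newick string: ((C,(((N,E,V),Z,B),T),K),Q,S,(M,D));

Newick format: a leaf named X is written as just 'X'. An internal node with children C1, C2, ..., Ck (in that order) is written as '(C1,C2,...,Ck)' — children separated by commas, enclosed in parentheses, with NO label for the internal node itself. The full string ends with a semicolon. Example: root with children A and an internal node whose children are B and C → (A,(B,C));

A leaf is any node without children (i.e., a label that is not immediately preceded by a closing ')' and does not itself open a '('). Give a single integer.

Answer: 12

Derivation:
Newick: ((C,(((N,E,V),Z,B),T),K),Q,S,(M,D));
Scan left-to-right; a leaf is any maximal label run not followed by '(':
  pos 2: leaf 'C' → count = 1
  pos 7: leaf 'N' → count = 2
  pos 9: leaf 'E' → count = 3
  pos 11: leaf 'V' → count = 4
  pos 14: leaf 'Z' → count = 5
  pos 16: leaf 'B' → count = 6
  pos 19: leaf 'T' → count = 7
  pos 22: leaf 'K' → count = 8
  pos 25: leaf 'Q' → count = 9
  pos 27: leaf 'S' → count = 10
  pos 30: leaf 'M' → count = 11
  pos 32: leaf 'D' → count = 12
Total leaves: 12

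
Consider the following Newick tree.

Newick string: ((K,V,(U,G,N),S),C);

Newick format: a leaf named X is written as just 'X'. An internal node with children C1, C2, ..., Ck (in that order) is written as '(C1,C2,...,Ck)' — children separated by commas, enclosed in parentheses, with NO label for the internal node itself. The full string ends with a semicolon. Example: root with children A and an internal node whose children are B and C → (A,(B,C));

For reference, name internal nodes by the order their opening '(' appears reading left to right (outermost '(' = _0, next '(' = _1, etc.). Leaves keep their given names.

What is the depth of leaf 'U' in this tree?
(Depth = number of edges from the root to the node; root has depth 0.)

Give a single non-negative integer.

Newick: ((K,V,(U,G,N),S),C);
Naming internals by '(' encounter order: outermost '(' = _0, next = _1, ...
Query node: U
Path from root: _0 -> _1 -> _2 -> U
Depth of U: 3 (number of edges from root)

Answer: 3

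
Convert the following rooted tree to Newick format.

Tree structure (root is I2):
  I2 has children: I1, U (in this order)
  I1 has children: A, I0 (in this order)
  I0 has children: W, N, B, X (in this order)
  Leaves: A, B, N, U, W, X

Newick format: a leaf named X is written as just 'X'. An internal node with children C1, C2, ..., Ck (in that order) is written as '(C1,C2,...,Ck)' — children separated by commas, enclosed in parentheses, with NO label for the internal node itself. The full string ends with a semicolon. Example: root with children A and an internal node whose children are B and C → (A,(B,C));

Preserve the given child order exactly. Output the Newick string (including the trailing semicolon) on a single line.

Answer: ((A,(W,N,B,X)),U);

Derivation:
internal I2 with children ['I1', 'U']
  internal I1 with children ['A', 'I0']
    leaf 'A' → 'A'
    internal I0 with children ['W', 'N', 'B', 'X']
      leaf 'W' → 'W'
      leaf 'N' → 'N'
      leaf 'B' → 'B'
      leaf 'X' → 'X'
    → '(W,N,B,X)'
  → '(A,(W,N,B,X))'
  leaf 'U' → 'U'
→ '((A,(W,N,B,X)),U)'
Final: ((A,(W,N,B,X)),U);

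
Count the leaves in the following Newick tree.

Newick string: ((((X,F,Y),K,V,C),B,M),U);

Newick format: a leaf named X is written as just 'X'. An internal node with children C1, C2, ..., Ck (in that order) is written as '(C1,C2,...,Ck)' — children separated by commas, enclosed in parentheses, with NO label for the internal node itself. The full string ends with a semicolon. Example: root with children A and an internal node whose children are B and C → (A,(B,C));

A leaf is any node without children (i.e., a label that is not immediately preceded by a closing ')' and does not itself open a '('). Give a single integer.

Newick: ((((X,F,Y),K,V,C),B,M),U);
Scan left-to-right; a leaf is any maximal label run not followed by '(':
  pos 4: leaf 'X' → count = 1
  pos 6: leaf 'F' → count = 2
  pos 8: leaf 'Y' → count = 3
  pos 11: leaf 'K' → count = 4
  pos 13: leaf 'V' → count = 5
  pos 15: leaf 'C' → count = 6
  pos 18: leaf 'B' → count = 7
  pos 20: leaf 'M' → count = 8
  pos 23: leaf 'U' → count = 9
Total leaves: 9

Answer: 9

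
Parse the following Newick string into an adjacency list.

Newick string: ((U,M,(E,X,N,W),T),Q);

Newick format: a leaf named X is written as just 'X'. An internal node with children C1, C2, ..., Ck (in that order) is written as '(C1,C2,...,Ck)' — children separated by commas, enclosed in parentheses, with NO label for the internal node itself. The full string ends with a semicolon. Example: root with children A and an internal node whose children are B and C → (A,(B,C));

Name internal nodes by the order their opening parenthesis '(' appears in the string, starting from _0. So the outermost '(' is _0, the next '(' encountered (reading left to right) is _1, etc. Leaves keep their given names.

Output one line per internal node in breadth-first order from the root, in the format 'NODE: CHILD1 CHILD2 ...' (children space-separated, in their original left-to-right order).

Input: ((U,M,(E,X,N,W),T),Q);
Scanning left-to-right, naming '(' by encounter order:
  pos 0: '(' -> open internal node _0 (depth 1)
  pos 1: '(' -> open internal node _1 (depth 2)
  pos 6: '(' -> open internal node _2 (depth 3)
  pos 14: ')' -> close internal node _2 (now at depth 2)
  pos 17: ')' -> close internal node _1 (now at depth 1)
  pos 20: ')' -> close internal node _0 (now at depth 0)
Total internal nodes: 3
BFS adjacency from root:
  _0: _1 Q
  _1: U M _2 T
  _2: E X N W

Answer: _0: _1 Q
_1: U M _2 T
_2: E X N W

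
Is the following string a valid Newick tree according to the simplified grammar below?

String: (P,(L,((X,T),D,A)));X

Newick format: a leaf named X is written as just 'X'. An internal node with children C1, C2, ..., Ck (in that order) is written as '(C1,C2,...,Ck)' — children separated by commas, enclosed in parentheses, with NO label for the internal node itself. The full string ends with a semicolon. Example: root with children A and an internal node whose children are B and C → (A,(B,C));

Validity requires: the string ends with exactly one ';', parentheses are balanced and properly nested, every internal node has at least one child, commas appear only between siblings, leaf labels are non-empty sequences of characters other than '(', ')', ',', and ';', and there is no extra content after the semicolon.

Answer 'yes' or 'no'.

Input: (P,(L,((X,T),D,A)));X
Paren balance: 4 '(' vs 4 ')' OK
Ends with single ';': False
Full parse: FAILS (must end with ;)
Valid: False

Answer: no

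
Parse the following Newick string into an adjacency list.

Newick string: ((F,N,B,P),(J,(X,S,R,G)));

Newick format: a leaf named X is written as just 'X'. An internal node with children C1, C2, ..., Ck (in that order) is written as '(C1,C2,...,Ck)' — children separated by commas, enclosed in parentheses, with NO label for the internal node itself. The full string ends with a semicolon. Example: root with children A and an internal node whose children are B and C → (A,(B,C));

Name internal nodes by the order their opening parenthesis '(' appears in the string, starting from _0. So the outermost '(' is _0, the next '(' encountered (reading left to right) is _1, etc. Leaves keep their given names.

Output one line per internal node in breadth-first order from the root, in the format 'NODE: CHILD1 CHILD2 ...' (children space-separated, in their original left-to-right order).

Input: ((F,N,B,P),(J,(X,S,R,G)));
Scanning left-to-right, naming '(' by encounter order:
  pos 0: '(' -> open internal node _0 (depth 1)
  pos 1: '(' -> open internal node _1 (depth 2)
  pos 9: ')' -> close internal node _1 (now at depth 1)
  pos 11: '(' -> open internal node _2 (depth 2)
  pos 14: '(' -> open internal node _3 (depth 3)
  pos 22: ')' -> close internal node _3 (now at depth 2)
  pos 23: ')' -> close internal node _2 (now at depth 1)
  pos 24: ')' -> close internal node _0 (now at depth 0)
Total internal nodes: 4
BFS adjacency from root:
  _0: _1 _2
  _1: F N B P
  _2: J _3
  _3: X S R G

Answer: _0: _1 _2
_1: F N B P
_2: J _3
_3: X S R G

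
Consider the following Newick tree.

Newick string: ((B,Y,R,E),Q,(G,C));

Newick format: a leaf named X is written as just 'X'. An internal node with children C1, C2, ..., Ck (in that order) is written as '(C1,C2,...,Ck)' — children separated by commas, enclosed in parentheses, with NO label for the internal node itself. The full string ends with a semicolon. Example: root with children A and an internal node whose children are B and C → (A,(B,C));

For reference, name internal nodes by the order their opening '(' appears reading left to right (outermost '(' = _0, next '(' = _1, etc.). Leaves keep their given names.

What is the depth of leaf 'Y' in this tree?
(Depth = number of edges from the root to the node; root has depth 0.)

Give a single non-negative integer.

Newick: ((B,Y,R,E),Q,(G,C));
Naming internals by '(' encounter order: outermost '(' = _0, next = _1, ...
Query node: Y
Path from root: _0 -> _1 -> Y
Depth of Y: 2 (number of edges from root)

Answer: 2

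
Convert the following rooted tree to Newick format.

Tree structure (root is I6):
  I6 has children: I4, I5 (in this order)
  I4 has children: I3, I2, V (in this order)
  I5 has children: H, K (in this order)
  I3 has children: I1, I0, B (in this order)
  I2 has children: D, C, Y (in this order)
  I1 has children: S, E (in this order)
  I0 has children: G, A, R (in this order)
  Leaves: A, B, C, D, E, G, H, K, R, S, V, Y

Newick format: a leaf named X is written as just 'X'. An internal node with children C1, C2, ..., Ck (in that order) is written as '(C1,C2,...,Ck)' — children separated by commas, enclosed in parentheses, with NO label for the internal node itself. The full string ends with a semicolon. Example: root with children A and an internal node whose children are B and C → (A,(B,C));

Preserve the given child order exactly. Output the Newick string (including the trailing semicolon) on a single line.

internal I6 with children ['I4', 'I5']
  internal I4 with children ['I3', 'I2', 'V']
    internal I3 with children ['I1', 'I0', 'B']
      internal I1 with children ['S', 'E']
        leaf 'S' → 'S'
        leaf 'E' → 'E'
      → '(S,E)'
      internal I0 with children ['G', 'A', 'R']
        leaf 'G' → 'G'
        leaf 'A' → 'A'
        leaf 'R' → 'R'
      → '(G,A,R)'
      leaf 'B' → 'B'
    → '((S,E),(G,A,R),B)'
    internal I2 with children ['D', 'C', 'Y']
      leaf 'D' → 'D'
      leaf 'C' → 'C'
      leaf 'Y' → 'Y'
    → '(D,C,Y)'
    leaf 'V' → 'V'
  → '(((S,E),(G,A,R),B),(D,C,Y),V)'
  internal I5 with children ['H', 'K']
    leaf 'H' → 'H'
    leaf 'K' → 'K'
  → '(H,K)'
→ '((((S,E),(G,A,R),B),(D,C,Y),V),(H,K))'
Final: ((((S,E),(G,A,R),B),(D,C,Y),V),(H,K));

Answer: ((((S,E),(G,A,R),B),(D,C,Y),V),(H,K));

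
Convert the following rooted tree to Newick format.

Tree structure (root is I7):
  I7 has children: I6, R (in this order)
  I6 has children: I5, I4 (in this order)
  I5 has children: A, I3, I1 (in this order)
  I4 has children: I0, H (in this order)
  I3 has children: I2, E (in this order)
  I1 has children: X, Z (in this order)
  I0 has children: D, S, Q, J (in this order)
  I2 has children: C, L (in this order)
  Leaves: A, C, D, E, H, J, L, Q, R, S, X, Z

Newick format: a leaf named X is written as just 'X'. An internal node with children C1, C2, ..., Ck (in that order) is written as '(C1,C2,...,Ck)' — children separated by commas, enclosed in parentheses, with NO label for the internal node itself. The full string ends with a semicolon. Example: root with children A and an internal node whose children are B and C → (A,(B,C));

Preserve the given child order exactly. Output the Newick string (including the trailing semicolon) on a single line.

Answer: (((A,((C,L),E),(X,Z)),((D,S,Q,J),H)),R);

Derivation:
internal I7 with children ['I6', 'R']
  internal I6 with children ['I5', 'I4']
    internal I5 with children ['A', 'I3', 'I1']
      leaf 'A' → 'A'
      internal I3 with children ['I2', 'E']
        internal I2 with children ['C', 'L']
          leaf 'C' → 'C'
          leaf 'L' → 'L'
        → '(C,L)'
        leaf 'E' → 'E'
      → '((C,L),E)'
      internal I1 with children ['X', 'Z']
        leaf 'X' → 'X'
        leaf 'Z' → 'Z'
      → '(X,Z)'
    → '(A,((C,L),E),(X,Z))'
    internal I4 with children ['I0', 'H']
      internal I0 with children ['D', 'S', 'Q', 'J']
        leaf 'D' → 'D'
        leaf 'S' → 'S'
        leaf 'Q' → 'Q'
        leaf 'J' → 'J'
      → '(D,S,Q,J)'
      leaf 'H' → 'H'
    → '((D,S,Q,J),H)'
  → '((A,((C,L),E),(X,Z)),((D,S,Q,J),H))'
  leaf 'R' → 'R'
→ '(((A,((C,L),E),(X,Z)),((D,S,Q,J),H)),R)'
Final: (((A,((C,L),E),(X,Z)),((D,S,Q,J),H)),R);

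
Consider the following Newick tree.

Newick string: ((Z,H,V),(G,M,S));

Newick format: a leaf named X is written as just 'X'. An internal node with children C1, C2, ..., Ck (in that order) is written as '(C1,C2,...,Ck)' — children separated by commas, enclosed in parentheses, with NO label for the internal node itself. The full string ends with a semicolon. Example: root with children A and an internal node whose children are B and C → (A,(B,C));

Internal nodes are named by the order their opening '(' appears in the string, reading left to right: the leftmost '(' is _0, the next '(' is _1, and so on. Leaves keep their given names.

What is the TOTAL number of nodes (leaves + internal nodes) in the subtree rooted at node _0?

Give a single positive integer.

Newick: ((Z,H,V),(G,M,S));
Locate _0: it is the '(' at position 0 (the 1st '(' reading left to right).
Query: subtree rooted at _0
_0: subtree_size = 1 + 8
  _1: subtree_size = 1 + 3
    Z: subtree_size = 1 + 0
    H: subtree_size = 1 + 0
    V: subtree_size = 1 + 0
  _2: subtree_size = 1 + 3
    G: subtree_size = 1 + 0
    M: subtree_size = 1 + 0
    S: subtree_size = 1 + 0
Total subtree size of _0: 9

Answer: 9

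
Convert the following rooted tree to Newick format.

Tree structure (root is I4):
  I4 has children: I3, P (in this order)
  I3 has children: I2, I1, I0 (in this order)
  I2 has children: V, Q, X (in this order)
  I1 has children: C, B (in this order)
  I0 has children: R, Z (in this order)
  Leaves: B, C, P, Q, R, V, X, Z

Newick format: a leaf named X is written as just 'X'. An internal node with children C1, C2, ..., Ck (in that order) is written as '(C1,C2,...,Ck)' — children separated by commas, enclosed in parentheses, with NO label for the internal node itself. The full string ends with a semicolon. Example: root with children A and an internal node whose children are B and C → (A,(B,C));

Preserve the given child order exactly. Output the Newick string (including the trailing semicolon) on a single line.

internal I4 with children ['I3', 'P']
  internal I3 with children ['I2', 'I1', 'I0']
    internal I2 with children ['V', 'Q', 'X']
      leaf 'V' → 'V'
      leaf 'Q' → 'Q'
      leaf 'X' → 'X'
    → '(V,Q,X)'
    internal I1 with children ['C', 'B']
      leaf 'C' → 'C'
      leaf 'B' → 'B'
    → '(C,B)'
    internal I0 with children ['R', 'Z']
      leaf 'R' → 'R'
      leaf 'Z' → 'Z'
    → '(R,Z)'
  → '((V,Q,X),(C,B),(R,Z))'
  leaf 'P' → 'P'
→ '(((V,Q,X),(C,B),(R,Z)),P)'
Final: (((V,Q,X),(C,B),(R,Z)),P);

Answer: (((V,Q,X),(C,B),(R,Z)),P);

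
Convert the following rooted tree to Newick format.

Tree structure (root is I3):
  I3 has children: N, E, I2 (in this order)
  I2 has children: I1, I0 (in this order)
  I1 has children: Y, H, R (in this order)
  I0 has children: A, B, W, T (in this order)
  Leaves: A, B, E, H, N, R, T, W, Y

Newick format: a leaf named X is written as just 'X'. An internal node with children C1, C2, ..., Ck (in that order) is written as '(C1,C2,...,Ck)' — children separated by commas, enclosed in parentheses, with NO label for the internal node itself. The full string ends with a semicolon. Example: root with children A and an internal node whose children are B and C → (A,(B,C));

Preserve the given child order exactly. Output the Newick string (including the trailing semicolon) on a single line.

Answer: (N,E,((Y,H,R),(A,B,W,T)));

Derivation:
internal I3 with children ['N', 'E', 'I2']
  leaf 'N' → 'N'
  leaf 'E' → 'E'
  internal I2 with children ['I1', 'I0']
    internal I1 with children ['Y', 'H', 'R']
      leaf 'Y' → 'Y'
      leaf 'H' → 'H'
      leaf 'R' → 'R'
    → '(Y,H,R)'
    internal I0 with children ['A', 'B', 'W', 'T']
      leaf 'A' → 'A'
      leaf 'B' → 'B'
      leaf 'W' → 'W'
      leaf 'T' → 'T'
    → '(A,B,W,T)'
  → '((Y,H,R),(A,B,W,T))'
→ '(N,E,((Y,H,R),(A,B,W,T)))'
Final: (N,E,((Y,H,R),(A,B,W,T)));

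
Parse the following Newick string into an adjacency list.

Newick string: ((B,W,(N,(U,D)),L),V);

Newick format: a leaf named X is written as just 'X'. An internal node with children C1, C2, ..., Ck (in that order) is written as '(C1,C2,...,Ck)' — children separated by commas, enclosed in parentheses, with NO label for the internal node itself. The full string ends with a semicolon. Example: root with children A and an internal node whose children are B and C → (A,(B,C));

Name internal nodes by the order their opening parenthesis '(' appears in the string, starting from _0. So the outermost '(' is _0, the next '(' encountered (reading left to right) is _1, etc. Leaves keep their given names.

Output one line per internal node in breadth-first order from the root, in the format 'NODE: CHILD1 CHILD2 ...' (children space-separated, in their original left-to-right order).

Input: ((B,W,(N,(U,D)),L),V);
Scanning left-to-right, naming '(' by encounter order:
  pos 0: '(' -> open internal node _0 (depth 1)
  pos 1: '(' -> open internal node _1 (depth 2)
  pos 6: '(' -> open internal node _2 (depth 3)
  pos 9: '(' -> open internal node _3 (depth 4)
  pos 13: ')' -> close internal node _3 (now at depth 3)
  pos 14: ')' -> close internal node _2 (now at depth 2)
  pos 17: ')' -> close internal node _1 (now at depth 1)
  pos 20: ')' -> close internal node _0 (now at depth 0)
Total internal nodes: 4
BFS adjacency from root:
  _0: _1 V
  _1: B W _2 L
  _2: N _3
  _3: U D

Answer: _0: _1 V
_1: B W _2 L
_2: N _3
_3: U D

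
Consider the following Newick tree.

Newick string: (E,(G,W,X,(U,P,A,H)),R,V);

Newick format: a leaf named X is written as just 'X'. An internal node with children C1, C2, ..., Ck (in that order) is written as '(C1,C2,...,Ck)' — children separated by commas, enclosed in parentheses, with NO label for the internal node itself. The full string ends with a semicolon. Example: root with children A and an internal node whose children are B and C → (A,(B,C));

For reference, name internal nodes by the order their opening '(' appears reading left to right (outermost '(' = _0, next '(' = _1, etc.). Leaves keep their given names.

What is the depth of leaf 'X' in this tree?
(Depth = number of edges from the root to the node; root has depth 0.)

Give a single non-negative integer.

Newick: (E,(G,W,X,(U,P,A,H)),R,V);
Naming internals by '(' encounter order: outermost '(' = _0, next = _1, ...
Query node: X
Path from root: _0 -> _1 -> X
Depth of X: 2 (number of edges from root)

Answer: 2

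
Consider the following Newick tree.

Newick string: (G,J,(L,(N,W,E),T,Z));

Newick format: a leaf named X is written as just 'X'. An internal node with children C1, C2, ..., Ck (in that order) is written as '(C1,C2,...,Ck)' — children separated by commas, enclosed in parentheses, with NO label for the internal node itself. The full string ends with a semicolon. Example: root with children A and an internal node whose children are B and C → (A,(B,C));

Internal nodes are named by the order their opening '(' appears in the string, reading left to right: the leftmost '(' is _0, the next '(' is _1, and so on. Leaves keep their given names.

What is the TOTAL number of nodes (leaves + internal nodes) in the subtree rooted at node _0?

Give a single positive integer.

Answer: 11

Derivation:
Newick: (G,J,(L,(N,W,E),T,Z));
Locate _0: it is the '(' at position 0 (the 1st '(' reading left to right).
Query: subtree rooted at _0
_0: subtree_size = 1 + 10
  G: subtree_size = 1 + 0
  J: subtree_size = 1 + 0
  _1: subtree_size = 1 + 7
    L: subtree_size = 1 + 0
    _2: subtree_size = 1 + 3
      N: subtree_size = 1 + 0
      W: subtree_size = 1 + 0
      E: subtree_size = 1 + 0
    T: subtree_size = 1 + 0
    Z: subtree_size = 1 + 0
Total subtree size of _0: 11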